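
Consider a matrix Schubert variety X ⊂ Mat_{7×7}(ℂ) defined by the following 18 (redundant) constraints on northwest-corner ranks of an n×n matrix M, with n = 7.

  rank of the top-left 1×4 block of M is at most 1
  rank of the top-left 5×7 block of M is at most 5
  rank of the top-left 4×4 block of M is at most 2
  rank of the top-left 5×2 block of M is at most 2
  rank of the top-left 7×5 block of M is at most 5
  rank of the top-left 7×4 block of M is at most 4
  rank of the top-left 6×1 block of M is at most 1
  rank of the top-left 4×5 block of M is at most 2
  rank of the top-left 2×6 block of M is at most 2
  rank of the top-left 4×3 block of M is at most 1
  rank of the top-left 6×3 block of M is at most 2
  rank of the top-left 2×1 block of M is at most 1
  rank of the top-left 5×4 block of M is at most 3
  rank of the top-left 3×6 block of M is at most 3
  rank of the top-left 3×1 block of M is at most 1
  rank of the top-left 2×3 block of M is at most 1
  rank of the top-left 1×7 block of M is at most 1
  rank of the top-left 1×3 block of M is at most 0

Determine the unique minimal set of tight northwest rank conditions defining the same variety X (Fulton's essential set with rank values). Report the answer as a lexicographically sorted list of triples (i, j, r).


Computing R[i][j] = min implied NW-rank bound (n=7, 18 conditions):

  i=1: 0 0 0 1 1 1 1
  i=2: 1 1 1 2 2 2 2
  i=3: 1 1 1 2 2 3 3
  i=4: 1 1 1 2 2 3 4
  i=5: 1 2 2 3 3 4 5
  i=6: 1 2 2 3 4 5 6
  i=7: 1 2 3 4 5 6 7

reading off 1-entries of Δ²R: w = (4, 1, 6, 7, 2, 5, 3).

ℓ(w)=10; the 4 essential cells (i,j,r):

[(1, 3, 0), (4, 3, 1), (4, 5, 2), (6, 3, 2)]


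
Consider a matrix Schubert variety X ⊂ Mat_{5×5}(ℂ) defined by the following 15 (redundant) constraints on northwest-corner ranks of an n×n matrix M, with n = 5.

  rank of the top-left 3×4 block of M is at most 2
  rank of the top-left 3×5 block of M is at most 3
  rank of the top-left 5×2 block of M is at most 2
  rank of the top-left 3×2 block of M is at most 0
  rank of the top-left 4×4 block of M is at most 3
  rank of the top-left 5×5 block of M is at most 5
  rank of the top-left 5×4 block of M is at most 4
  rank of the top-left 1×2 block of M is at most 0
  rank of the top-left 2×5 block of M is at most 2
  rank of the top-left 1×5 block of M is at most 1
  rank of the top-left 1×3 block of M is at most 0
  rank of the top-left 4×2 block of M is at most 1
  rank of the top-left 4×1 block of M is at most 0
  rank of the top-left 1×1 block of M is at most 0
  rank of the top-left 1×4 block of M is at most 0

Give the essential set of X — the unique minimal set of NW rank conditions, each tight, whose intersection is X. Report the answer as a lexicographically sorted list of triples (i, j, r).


Computing R[i][j] = min implied NW-rank bound (n=5, 15 conditions):

  R[1]: 0, 0, 0, 0, 1
  R[2]: 0, 0, 1, 1, 2
  R[3]: 0, 0, 1, 2, 3
  R[4]: 0, 1, 2, 3, 4
  R[5]: 1, 2, 3, 4, 5

so w = (5, 3, 4, 2, 1).

D(w) has 9 cells with 3 SE-corners; essential set:

[(1, 4, 0), (3, 2, 0), (4, 1, 0)]


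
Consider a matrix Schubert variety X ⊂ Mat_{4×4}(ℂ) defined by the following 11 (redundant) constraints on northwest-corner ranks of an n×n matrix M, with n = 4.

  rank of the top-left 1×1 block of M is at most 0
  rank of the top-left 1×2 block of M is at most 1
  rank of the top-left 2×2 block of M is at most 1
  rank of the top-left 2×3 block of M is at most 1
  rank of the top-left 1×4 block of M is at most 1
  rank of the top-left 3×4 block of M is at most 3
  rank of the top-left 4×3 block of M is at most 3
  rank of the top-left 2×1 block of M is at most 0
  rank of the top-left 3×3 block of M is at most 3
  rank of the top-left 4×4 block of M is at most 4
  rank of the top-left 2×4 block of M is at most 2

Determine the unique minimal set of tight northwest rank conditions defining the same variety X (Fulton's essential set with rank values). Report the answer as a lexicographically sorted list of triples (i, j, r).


Computing R[i][j] = min implied NW-rank bound (n=4, 11 conditions):

  R[1]: 0 | 1 | 1 | 1
  R[2]: 0 | 1 | 1 | 2
  R[3]: 1 | 2 | 2 | 3
  R[4]: 1 | 2 | 3 | 4

giving w = (2, 4, 1, 3) via Δ²R.

2 SE-corners of the 3-cell Rothe diagram give Ess(w):

[(2, 1, 0), (2, 3, 1)]


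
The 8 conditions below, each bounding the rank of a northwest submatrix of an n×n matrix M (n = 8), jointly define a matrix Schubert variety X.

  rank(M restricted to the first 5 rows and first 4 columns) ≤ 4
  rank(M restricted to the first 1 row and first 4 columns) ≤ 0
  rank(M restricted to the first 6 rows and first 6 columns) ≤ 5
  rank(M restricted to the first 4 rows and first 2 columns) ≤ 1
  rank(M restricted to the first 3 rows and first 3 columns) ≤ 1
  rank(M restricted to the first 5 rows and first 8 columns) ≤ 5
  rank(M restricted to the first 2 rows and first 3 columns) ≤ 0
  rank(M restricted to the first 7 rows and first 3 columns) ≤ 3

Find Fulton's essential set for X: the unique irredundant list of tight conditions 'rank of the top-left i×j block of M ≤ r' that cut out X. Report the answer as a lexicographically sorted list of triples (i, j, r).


Recovering R(i,j) via the rank-extension bound from the 8 conditions:

  0 0 0 0 1 1 1 1
  0 0 0 1 2 2 2 2
  1 1 1 2 3 3 3 3
  1 1 2 3 4 4 4 4
  1 2 3 4 5 5 5 5
  1 2 3 4 5 5 6 6
  1 2 3 4 5 6 7 7
  1 2 3 4 5 6 7 8

giving w = (5, 4, 1, 3, 2, 7, 6, 8) via Δ²R.

4 SE-corners of the 9-cell Rothe diagram give Ess(w):

[(1, 4, 0), (2, 3, 0), (4, 2, 1), (6, 6, 5)]


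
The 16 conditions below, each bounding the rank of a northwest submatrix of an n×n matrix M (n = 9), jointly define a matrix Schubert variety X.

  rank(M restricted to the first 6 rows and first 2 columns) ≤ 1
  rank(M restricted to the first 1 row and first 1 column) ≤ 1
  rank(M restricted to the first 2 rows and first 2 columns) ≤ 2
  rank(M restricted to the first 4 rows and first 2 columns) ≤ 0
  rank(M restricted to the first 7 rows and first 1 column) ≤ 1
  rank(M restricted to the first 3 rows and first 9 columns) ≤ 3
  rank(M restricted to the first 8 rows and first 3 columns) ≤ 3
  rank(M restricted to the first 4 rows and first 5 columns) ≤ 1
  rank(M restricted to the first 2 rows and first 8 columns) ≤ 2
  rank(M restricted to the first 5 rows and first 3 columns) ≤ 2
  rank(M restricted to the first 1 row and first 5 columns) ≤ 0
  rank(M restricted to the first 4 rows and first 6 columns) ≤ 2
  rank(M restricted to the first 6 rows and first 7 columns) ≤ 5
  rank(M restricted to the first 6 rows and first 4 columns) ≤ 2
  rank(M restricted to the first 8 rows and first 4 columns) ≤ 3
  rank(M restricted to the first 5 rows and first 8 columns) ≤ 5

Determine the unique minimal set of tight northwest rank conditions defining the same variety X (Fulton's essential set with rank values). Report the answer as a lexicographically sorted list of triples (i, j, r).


Computing R[i][j] = min implied NW-rank bound (n=9, 16 conditions):

  R[1]: 0, 0, 0, 0, 0, 1, 1, 1, 1
  R[2]: 0, 0, 1, 1, 1, 2, 2, 2, 2
  R[3]: 0, 0, 1, 1, 1, 2, 3, 3, 3
  R[4]: 0, 0, 1, 1, 1, 2, 3, 4, 4
  R[5]: 1, 1, 2, 2, 2, 3, 4, 5, 5
  R[6]: 1, 1, 2, 2, 3, 4, 5, 6, 6
  R[7]: 1, 2, 3, 3, 4, 5, 6, 7, 7
  R[8]: 1, 2, 3, 3, 4, 5, 6, 7, 8
  R[9]: 1, 2, 3, 4, 5, 6, 7, 8, 9

second differences of R give the permutation w = (6, 3, 7, 8, 1, 5, 2, 9, 4).

Fulton essential set (6 of the 18 Rothe cells):

[(1, 5, 0), (4, 2, 0), (4, 5, 1), (6, 2, 1), (6, 4, 2), (8, 4, 3)]


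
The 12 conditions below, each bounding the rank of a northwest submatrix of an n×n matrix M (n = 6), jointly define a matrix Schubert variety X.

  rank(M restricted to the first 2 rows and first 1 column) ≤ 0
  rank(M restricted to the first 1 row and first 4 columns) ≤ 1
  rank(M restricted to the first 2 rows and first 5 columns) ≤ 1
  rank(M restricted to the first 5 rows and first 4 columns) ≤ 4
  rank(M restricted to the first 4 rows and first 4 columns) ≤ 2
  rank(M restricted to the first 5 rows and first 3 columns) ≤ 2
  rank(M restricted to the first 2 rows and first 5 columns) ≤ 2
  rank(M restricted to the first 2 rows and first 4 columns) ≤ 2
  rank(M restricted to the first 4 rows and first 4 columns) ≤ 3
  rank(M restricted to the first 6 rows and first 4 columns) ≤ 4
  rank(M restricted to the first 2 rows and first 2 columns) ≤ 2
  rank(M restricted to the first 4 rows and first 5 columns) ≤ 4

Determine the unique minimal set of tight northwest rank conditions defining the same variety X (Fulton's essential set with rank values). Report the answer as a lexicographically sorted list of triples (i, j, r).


Computing R[i][j] = min implied NW-rank bound (n=6, 12 conditions):

  0 1 1 1 1 1
  0 1 1 1 1 2
  1 2 2 2 2 3
  1 2 2 2 3 4
  1 2 2 3 4 5
  1 2 3 4 5 6

so w = (2, 6, 1, 5, 4, 3).

|D(w)|=8, |Ess(w)|=4:

[(2, 1, 0), (2, 5, 1), (4, 4, 2), (5, 3, 2)]


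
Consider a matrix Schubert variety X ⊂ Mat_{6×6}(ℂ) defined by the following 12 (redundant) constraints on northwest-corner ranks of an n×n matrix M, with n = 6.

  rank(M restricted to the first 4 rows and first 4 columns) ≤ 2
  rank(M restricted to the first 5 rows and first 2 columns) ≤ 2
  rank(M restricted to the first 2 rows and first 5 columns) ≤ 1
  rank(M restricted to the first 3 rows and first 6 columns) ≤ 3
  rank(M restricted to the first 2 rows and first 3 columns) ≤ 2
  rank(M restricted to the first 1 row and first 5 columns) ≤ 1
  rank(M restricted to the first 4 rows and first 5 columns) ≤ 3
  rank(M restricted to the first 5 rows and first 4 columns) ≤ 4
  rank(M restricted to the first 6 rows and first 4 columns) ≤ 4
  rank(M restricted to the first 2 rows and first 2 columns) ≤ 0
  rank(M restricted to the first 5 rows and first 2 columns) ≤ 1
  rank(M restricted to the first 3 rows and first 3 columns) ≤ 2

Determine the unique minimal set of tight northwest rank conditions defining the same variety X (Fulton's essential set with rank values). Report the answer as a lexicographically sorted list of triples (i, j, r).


Reconstructing r_w from the 12 given conditions:

  i=1: 0 | 0 | 1 | 1 | 1 | 1
  i=2: 0 | 0 | 1 | 1 | 1 | 2
  i=3: 1 | 1 | 2 | 2 | 2 | 3
  i=4: 1 | 1 | 2 | 2 | 3 | 4
  i=5: 1 | 1 | 2 | 3 | 4 | 5
  i=6: 1 | 2 | 3 | 4 | 5 | 6

reading off 1-entries of Δ²R: w = (3, 6, 1, 5, 4, 2).

Fulton essential set (4 of the 9 Rothe cells):

[(2, 2, 0), (2, 5, 1), (4, 4, 2), (5, 2, 1)]


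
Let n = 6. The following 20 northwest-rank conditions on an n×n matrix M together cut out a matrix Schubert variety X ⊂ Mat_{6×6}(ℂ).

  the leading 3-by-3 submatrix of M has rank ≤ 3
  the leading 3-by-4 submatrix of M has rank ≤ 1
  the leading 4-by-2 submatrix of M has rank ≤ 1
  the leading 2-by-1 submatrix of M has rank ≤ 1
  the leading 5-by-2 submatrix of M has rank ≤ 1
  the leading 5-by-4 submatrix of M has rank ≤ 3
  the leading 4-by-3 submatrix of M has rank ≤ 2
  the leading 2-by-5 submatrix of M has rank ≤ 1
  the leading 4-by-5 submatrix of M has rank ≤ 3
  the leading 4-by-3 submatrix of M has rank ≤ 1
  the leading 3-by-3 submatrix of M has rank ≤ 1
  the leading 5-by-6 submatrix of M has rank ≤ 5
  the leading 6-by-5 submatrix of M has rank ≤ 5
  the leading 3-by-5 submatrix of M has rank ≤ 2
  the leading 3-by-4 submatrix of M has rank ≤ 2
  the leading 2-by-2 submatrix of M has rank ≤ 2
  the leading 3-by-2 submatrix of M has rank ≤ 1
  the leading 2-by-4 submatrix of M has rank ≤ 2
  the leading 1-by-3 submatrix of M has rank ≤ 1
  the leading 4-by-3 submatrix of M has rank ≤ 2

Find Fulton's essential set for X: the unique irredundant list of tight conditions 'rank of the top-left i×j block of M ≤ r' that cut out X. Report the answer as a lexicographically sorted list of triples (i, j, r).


Rank table r_w(6×6) implied by the 20 constraints:

  R[1]: 1  1  1  1  1  1
  R[2]: 1  1  1  1  1  2
  R[3]: 1  1  1  1  2  3
  R[4]: 1  1  1  2  3  4
  R[5]: 1  1  2  3  4  5
  R[6]: 1  2  3  4  5  6

the unique w with this rank table is (1, 6, 5, 4, 3, 2).

ℓ(w)=10; the 4 essential cells (i,j,r):

[(2, 5, 1), (3, 4, 1), (4, 3, 1), (5, 2, 1)]


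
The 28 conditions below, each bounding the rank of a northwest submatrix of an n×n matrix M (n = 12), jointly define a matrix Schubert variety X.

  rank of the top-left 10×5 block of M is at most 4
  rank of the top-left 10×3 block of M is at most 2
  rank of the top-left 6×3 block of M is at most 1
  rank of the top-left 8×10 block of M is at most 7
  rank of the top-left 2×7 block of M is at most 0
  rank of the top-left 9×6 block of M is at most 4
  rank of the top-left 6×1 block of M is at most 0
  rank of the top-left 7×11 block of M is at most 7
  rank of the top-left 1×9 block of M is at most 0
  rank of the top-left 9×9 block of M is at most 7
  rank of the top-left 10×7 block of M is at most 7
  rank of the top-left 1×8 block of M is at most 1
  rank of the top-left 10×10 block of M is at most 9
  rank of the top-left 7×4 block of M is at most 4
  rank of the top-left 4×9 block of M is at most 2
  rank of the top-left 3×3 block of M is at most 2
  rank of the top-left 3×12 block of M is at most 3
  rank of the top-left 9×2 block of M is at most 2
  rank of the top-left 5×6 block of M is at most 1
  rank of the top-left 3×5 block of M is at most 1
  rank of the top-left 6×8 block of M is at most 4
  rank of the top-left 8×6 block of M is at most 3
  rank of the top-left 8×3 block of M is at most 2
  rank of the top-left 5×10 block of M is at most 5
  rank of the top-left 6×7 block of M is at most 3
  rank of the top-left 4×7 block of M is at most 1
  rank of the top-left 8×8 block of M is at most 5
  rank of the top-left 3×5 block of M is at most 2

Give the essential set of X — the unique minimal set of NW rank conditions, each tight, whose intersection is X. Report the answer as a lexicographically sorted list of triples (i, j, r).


Recovering R(i,j) via the rank-extension bound from the 28 conditions:

  R[1]: 0 0 0 0 0 0 0 0 0 1 1 1
  R[2]: 0 0 0 0 0 0 0 1 1 2 2 2
  R[3]: 0 1 1 1 1 1 1 2 2 3 3 3
  R[4]: 0 1 1 1 1 1 1 2 2 3 4 4
  R[5]: 0 1 1 1 1 1 2 3 3 4 5 5
  R[6]: 0 1 1 2 2 2 3 4 4 5 6 6
  R[7]: 1 2 2 3 3 3 4 5 5 6 7 7
  R[8]: 1 2 2 3 3 3 4 5 6 7 8 8
  R[9]: 1 2 2 3 4 4 5 6 7 8 9 9
  R[10]: 1 2 2 3 4 5 6 7 8 9 10 10
  R[11]: 1 2 3 4 5 6 7 8 9 10 11 11
  R[12]: 1 2 3 4 5 6 7 8 9 10 11 12

giving w = (10, 8, 2, 11, 7, 4, 1, 9, 5, 6, 3, 12) via Δ²R.

9 SE-corners of the 36-cell Rothe diagram give Ess(w):

[(1, 9, 0), (2, 7, 0), (4, 7, 1), (4, 9, 2), (5, 6, 1), (6, 1, 0), (6, 3, 1), (8, 6, 3), (10, 3, 2)]


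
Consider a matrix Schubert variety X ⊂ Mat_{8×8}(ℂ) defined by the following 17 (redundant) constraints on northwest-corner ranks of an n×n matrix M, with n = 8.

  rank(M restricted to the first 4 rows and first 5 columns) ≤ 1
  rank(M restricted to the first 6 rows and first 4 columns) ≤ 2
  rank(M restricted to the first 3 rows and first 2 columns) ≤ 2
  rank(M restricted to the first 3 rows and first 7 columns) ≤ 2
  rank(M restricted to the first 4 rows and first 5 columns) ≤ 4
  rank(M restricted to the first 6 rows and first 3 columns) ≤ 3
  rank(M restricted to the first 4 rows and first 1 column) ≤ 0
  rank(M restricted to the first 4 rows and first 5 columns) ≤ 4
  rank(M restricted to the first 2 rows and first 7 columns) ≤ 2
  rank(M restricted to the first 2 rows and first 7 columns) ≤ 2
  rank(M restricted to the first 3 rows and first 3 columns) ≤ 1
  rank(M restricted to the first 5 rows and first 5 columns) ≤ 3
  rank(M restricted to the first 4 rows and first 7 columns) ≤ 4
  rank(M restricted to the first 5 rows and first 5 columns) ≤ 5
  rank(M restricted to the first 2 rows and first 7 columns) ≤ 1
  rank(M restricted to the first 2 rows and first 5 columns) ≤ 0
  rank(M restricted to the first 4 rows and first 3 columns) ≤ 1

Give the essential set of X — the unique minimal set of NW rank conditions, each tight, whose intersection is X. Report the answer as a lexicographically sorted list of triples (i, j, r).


Rank table r_w(8×8) implied by the 17 constraints:

  row 1: 0 | 0 | 0 | 0 | 0 | 1 | 1 | 1
  row 2: 0 | 0 | 0 | 0 | 0 | 1 | 1 | 2
  row 3: 0 | 1 | 1 | 1 | 1 | 2 | 2 | 3
  row 4: 0 | 1 | 1 | 1 | 1 | 2 | 3 | 4
  row 5: 1 | 2 | 2 | 2 | 2 | 3 | 4 | 5
  row 6: 1 | 2 | 2 | 2 | 3 | 4 | 5 | 6
  row 7: 1 | 2 | 3 | 3 | 4 | 5 | 6 | 7
  row 8: 1 | 2 | 3 | 4 | 5 | 6 | 7 | 8

so w = (6, 8, 2, 7, 1, 5, 3, 4).

|D(w)|=18, |Ess(w)|=5:

[(2, 5, 0), (2, 7, 1), (4, 1, 0), (4, 5, 1), (6, 4, 2)]


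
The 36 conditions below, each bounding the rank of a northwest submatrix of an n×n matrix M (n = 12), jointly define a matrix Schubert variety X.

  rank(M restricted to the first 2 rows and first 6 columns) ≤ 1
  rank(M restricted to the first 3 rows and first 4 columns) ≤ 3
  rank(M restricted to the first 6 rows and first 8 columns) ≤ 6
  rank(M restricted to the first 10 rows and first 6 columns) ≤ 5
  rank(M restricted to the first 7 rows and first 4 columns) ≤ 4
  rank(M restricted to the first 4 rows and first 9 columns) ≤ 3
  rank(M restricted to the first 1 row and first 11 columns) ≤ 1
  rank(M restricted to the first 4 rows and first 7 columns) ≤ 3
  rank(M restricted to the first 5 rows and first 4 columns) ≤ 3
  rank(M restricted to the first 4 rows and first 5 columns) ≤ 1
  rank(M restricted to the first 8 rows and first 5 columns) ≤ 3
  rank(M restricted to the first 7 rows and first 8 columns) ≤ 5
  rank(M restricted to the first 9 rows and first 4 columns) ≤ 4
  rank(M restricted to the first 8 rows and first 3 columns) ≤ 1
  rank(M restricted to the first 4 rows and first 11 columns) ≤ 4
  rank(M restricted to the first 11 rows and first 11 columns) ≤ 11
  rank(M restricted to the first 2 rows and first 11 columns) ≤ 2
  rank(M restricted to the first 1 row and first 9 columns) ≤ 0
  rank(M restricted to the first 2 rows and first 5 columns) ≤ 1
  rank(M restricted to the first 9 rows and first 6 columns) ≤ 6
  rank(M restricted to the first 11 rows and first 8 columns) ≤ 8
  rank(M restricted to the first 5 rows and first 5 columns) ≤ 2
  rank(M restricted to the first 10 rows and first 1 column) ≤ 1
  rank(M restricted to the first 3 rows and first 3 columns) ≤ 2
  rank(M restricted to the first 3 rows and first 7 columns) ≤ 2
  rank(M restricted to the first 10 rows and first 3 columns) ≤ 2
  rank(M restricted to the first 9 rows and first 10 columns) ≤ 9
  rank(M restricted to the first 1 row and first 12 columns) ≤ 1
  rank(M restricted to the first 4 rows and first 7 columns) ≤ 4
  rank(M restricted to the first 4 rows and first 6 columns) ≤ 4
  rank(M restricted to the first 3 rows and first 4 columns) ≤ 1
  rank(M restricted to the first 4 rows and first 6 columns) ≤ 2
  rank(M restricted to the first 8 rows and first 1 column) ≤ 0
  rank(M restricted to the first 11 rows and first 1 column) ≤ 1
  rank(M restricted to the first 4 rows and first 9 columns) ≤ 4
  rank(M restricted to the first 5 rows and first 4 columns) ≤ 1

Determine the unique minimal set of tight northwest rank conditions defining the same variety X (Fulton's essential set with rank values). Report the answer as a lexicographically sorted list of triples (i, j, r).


Reconstructing r_w from the 36 given conditions:

  i=1: 0  0  0  0  0  0  0  0  0  1  1  1
  i=2: 0  1  1  1  1  1  1  1  1  2  2  2
  i=3: 0  1  1  1  1  2  2  2  2  3  3  3
  i=4: 0  1  1  1  1  2  3  3  3  4  4  4
  i=5: 0  1  1  1  2  3  4  4  4  5  5  5
  i=6: 0  1  1  2  3  4  5  5  5  6  6  6
  i=7: 0  1  1  2  3  4  5  5  6  7  7  7
  i=8: 0  1  1  2  3  4  5  6  7  8  8  8
  i=9: 1  2  2  3  4  5  6  7  8  9  9  9
  i=10: 1  2  2  3  4  5  6  7  8  9  10  10
  i=11: 1  2  3  4  5  6  7  8  9  10  11  11
  i=12: 1  2  3  4  5  6  7  8  9  10  11  12

second differences of R give the permutation w = (10, 2, 6, 7, 5, 4, 9, 8, 1, 11, 3, 12).

Rothe diagram D(w) (29 cells), 7 SE-corners (essential conditions):

[(1, 9, 0), (4, 5, 1), (5, 4, 1), (7, 8, 5), (8, 1, 0), (8, 3, 1), (10, 3, 2)]


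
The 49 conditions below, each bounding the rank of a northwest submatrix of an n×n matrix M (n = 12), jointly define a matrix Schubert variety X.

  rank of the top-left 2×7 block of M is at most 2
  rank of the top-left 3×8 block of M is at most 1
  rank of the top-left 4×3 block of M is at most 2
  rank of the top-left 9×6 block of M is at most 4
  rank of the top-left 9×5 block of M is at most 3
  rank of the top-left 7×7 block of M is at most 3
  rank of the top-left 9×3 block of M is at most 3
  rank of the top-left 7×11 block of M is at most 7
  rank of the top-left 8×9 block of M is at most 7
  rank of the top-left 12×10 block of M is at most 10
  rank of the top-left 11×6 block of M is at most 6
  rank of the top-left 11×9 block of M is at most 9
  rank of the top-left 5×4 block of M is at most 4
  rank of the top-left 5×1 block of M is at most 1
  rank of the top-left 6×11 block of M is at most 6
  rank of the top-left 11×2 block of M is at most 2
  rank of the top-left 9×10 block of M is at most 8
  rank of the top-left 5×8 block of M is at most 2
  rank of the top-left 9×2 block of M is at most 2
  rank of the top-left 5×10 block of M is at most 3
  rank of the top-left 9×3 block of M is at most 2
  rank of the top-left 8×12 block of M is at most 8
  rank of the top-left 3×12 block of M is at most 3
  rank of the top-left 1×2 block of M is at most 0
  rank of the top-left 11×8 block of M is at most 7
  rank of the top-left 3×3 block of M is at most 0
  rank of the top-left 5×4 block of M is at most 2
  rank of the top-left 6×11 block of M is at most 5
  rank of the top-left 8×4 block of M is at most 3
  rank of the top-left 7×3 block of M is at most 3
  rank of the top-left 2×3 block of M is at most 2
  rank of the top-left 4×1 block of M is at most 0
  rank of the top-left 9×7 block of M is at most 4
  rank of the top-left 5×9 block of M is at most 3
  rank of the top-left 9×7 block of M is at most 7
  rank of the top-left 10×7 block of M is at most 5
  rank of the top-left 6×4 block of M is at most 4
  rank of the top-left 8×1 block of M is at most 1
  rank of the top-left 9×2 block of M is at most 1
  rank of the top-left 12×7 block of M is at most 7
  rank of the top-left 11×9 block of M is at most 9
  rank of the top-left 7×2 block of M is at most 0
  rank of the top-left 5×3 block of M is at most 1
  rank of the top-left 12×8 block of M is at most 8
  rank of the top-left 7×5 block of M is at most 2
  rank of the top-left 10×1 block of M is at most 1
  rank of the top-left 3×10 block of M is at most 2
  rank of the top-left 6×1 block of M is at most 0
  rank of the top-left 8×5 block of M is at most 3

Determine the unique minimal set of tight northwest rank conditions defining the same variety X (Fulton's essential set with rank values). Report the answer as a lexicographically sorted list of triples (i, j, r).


Computing R[i][j] = min implied NW-rank bound (n=12, 49 conditions):

  row 1: 0  0  0  1  1  1  1  1  1  1  1  1
  row 2: 0  0  0  1  1  1  1  1  2  2  2  2
  row 3: 0  0  0  1  1  1  1  1  2  2  3  3
  row 4: 0  0  1  2  2  2  2  2  3  3  4  4
  row 5: 0  0  1  2  2  2  2  2  3  3  4  5
  row 6: 0  0  1  2  2  3  3  3  4  4  5  6
  row 7: 0  0  1  2  2  3  3  4  5  5  6  7
  row 8: 1  1  2  3  3  4  4  5  6  6  7  8
  row 9: 1  1  2  3  3  4  4  5  6  7  8  9
  row 10: 1  2  3  4  4  5  5  6  7  8  9  10
  row 11: 1  2  3  4  5  6  6  7  8  9  10  11
  row 12: 1  2  3  4  5  6  7  8  9  10  11  12

second differences of R give the permutation w = (4, 9, 11, 3, 12, 6, 8, 1, 10, 2, 5, 7).

Rothe diagram D(w) (37 cells), 11 SE-corners (essential conditions):

[(3, 3, 0), (3, 8, 1), (3, 10, 2), (5, 8, 2), (5, 10, 3), (7, 2, 0), (7, 5, 2), (7, 7, 3), (9, 2, 1), (9, 5, 3), (9, 7, 4)]


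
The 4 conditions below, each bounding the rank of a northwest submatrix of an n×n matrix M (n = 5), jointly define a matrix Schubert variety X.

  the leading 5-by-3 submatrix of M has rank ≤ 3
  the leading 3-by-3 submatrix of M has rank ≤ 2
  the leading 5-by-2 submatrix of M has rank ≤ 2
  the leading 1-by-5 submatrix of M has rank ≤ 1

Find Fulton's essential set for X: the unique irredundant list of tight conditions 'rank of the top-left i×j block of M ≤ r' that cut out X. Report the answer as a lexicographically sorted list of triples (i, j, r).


Computing R[i][j] = min implied NW-rank bound (n=5, 4 conditions):

  1, 1, 1, 1, 1
  1, 2, 2, 2, 2
  1, 2, 2, 3, 3
  1, 2, 3, 4, 4
  1, 2, 3, 4, 5

the unique w with this rank table is (1, 2, 4, 3, 5).

Rothe diagram D(w) (1 cell), 1 SE-corner (essential condition):

[(3, 3, 2)]


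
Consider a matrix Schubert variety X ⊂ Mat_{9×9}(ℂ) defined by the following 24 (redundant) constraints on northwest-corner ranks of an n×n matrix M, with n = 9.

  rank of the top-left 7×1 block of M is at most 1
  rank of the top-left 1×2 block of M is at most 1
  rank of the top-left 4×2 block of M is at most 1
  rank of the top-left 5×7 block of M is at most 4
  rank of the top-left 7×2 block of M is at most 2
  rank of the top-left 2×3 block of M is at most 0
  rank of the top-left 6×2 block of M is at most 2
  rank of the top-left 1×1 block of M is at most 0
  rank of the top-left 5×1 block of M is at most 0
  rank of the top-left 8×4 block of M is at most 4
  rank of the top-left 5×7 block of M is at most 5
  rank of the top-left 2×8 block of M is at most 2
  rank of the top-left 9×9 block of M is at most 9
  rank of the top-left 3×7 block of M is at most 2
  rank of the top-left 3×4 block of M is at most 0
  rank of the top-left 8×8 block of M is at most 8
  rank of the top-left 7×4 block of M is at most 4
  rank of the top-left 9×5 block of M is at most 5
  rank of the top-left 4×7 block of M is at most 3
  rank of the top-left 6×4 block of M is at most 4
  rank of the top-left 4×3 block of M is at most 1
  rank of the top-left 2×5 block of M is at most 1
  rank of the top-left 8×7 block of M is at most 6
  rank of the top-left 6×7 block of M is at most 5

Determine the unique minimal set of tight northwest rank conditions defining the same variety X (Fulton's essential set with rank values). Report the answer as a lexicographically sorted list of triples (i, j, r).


The tightest implied rank at each (i,j), from the 24 conditions:

  row 1: 0 0 0 0 1 1 1 1 1
  row 2: 0 0 0 0 1 2 2 2 2
  row 3: 0 0 0 0 1 2 2 3 3
  row 4: 0 1 1 1 2 3 3 4 4
  row 5: 0 1 2 2 3 4 4 5 5
  row 6: 1 2 3 3 4 5 5 6 6
  row 7: 1 2 3 4 5 6 6 7 7
  row 8: 1 2 3 4 5 6 6 7 8
  row 9: 1 2 3 4 5 6 7 8 9

giving w = (5, 6, 8, 2, 3, 1, 4, 9, 7) via Δ²R.

4 SE-corners of the 16-cell Rothe diagram give Ess(w):

[(3, 4, 0), (3, 7, 2), (5, 1, 0), (8, 7, 6)]


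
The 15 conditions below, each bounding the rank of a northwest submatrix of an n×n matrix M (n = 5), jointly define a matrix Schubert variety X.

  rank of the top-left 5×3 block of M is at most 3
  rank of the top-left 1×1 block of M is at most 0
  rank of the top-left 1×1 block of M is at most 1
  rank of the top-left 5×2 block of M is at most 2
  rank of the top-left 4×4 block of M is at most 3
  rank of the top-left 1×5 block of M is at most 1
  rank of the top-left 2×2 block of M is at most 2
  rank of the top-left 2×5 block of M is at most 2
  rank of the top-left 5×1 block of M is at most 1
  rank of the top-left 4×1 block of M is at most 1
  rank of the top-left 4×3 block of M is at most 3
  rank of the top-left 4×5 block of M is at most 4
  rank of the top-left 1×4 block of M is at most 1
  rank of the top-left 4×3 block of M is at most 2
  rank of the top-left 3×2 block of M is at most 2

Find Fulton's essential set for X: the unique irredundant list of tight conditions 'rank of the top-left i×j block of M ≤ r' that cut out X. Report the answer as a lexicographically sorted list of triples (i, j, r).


Propagating the 15 rank bounds to every northwest block:

  0 1 1 1 1
  1 2 2 2 2
  1 2 2 3 3
  1 2 2 3 4
  1 2 3 4 5

so w = (2, 1, 4, 5, 3).

|D(w)|=3, |Ess(w)|=2:

[(1, 1, 0), (4, 3, 2)]


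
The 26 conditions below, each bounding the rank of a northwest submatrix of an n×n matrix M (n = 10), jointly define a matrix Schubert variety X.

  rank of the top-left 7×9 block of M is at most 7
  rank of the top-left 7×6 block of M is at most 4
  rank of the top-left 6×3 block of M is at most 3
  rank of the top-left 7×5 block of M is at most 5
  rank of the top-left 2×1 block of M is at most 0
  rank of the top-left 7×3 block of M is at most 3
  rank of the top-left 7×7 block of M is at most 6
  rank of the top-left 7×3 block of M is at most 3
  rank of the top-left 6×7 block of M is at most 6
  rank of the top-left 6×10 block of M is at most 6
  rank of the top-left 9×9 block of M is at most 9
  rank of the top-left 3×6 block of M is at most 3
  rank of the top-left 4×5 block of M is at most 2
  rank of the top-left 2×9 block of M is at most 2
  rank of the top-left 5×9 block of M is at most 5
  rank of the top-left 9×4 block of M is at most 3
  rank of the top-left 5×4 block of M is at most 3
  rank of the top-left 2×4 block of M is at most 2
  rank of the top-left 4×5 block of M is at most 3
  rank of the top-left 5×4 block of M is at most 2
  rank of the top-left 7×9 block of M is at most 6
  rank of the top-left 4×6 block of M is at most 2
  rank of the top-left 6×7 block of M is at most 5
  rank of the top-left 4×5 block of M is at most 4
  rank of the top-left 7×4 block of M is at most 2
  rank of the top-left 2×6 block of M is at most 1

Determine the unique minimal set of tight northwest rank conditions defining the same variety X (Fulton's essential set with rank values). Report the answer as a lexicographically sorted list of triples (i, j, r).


Recovering R(i,j) via the rank-extension bound from the 26 conditions:

  0  1  1  1  1  1  1  1  1  1
  0  1  1  1  1  1  2  2  2  2
  1  2  2  2  2  2  3  3  3  3
  1  2  2  2  2  2  3  4  4  4
  1  2  2  2  3  3  4  5  5  5
  1  2  2  2  3  4  5  6  6  6
  1  2  2  2  3  4  5  6  6  7
  1  2  3  3  4  5  6  7  7  8
  1  2  3  3  4  5  6  7  8  9
  1  2  3  4  5  6  7  8  9  10

hence w(1..10) = (2, 7, 1, 8, 5, 6, 10, 3, 9, 4).

Fulton essential set (6 of the 18 Rothe cells):

[(2, 1, 0), (2, 6, 1), (4, 6, 2), (7, 4, 2), (7, 9, 6), (9, 4, 3)]


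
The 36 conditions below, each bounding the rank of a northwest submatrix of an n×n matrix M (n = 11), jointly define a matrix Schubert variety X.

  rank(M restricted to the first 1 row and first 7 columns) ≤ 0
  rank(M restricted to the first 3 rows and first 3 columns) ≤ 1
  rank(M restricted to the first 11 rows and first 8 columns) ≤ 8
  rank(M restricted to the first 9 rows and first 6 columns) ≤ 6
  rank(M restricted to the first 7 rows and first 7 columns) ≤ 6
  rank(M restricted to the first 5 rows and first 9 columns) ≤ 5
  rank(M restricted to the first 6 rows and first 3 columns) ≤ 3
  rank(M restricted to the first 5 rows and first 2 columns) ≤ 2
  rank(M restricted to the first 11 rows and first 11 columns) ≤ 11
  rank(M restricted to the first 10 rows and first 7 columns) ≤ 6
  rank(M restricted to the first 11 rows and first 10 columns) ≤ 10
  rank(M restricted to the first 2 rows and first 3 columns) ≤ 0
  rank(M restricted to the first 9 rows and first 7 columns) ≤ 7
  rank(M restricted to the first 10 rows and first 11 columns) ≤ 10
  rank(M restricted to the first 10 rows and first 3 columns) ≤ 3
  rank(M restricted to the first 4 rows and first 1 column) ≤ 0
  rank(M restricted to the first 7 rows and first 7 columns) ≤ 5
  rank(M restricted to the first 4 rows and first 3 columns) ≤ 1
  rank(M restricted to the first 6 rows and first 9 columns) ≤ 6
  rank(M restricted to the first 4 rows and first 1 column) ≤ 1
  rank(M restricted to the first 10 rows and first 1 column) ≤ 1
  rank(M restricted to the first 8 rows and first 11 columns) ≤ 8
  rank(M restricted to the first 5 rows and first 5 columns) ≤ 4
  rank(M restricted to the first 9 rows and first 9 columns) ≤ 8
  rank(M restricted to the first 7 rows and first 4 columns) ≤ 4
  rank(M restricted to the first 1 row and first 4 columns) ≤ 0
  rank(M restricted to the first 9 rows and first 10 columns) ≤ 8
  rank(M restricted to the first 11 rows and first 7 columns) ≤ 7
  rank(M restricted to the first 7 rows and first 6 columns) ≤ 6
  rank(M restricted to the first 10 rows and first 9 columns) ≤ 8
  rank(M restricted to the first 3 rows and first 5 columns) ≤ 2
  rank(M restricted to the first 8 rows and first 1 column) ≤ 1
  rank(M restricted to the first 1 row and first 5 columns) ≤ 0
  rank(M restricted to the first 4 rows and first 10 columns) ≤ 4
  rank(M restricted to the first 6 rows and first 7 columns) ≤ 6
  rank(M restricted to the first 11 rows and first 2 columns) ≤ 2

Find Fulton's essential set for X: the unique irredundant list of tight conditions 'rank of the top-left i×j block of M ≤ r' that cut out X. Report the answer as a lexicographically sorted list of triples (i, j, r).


Propagating the 36 rank bounds to every northwest block:

  0 0 0 0 0 0 0 1 1 1 1
  0 0 0 1 1 1 1 2 2 2 2
  0 1 1 2 2 2 2 3 3 3 3
  0 1 1 2 3 3 3 4 4 4 4
  1 2 2 3 4 4 4 5 5 5 5
  1 2 3 4 5 5 5 6 6 6 6
  1 2 3 4 5 5 5 6 7 7 7
  1 2 3 4 5 6 6 7 8 8 8
  1 2 3 4 5 6 6 7 8 8 9
  1 2 3 4 5 6 6 7 8 9 10
  1 2 3 4 5 6 7 8 9 10 11

reading off 1-entries of Δ²R: w = (8, 4, 2, 5, 1, 3, 9, 6, 11, 10, 7).

7 SE-corners of the 18-cell Rothe diagram give Ess(w):

[(1, 7, 0), (2, 3, 0), (4, 1, 0), (4, 3, 1), (7, 7, 5), (9, 10, 8), (10, 7, 6)]


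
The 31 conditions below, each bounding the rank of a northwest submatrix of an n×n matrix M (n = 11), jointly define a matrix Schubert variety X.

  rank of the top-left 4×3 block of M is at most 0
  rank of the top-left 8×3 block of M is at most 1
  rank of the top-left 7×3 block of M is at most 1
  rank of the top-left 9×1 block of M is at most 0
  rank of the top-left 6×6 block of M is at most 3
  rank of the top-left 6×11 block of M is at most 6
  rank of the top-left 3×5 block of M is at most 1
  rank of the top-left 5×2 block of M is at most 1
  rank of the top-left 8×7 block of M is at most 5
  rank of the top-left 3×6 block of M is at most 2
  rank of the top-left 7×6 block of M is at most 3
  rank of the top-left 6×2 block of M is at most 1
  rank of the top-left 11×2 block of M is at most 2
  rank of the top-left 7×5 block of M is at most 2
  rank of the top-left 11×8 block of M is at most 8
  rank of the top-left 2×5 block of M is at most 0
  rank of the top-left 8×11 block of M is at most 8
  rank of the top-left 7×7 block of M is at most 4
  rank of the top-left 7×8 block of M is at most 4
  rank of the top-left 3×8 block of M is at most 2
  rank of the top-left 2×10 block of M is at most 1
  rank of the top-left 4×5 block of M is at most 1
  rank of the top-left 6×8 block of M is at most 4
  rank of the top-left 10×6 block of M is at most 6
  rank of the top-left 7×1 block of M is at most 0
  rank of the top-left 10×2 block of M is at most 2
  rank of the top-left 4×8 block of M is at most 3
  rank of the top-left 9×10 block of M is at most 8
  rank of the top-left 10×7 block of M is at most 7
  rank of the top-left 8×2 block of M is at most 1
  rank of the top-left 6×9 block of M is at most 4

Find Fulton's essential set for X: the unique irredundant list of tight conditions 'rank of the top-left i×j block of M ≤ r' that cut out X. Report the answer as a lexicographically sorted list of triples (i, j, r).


Recovering R(i,j) via the rank-extension bound from the 31 conditions:

  0 0 0 0 0 1 1 1 1 1 1
  0 0 0 0 0 1 1 1 1 1 2
  0 0 0 1 1 2 2 2 2 2 3
  0 0 0 1 1 2 3 3 3 3 4
  0 1 1 2 2 3 4 4 4 4 5
  0 1 1 2 2 3 4 4 4 5 6
  0 1 1 2 2 3 4 4 5 6 7
  0 1 1 2 3 4 5 5 6 7 8
  0 1 2 3 4 5 6 6 7 8 9
  1 2 3 4 5 6 7 7 8 9 10
  1 2 3 4 5 6 7 8 9 10 11

reading off 1-entries of Δ²R: w = (6, 11, 4, 7, 2, 10, 9, 5, 3, 1, 8).

9 SE-corners of the 34-cell Rothe diagram give Ess(w):

[(2, 5, 0), (2, 10, 1), (4, 3, 0), (4, 5, 1), (6, 9, 4), (7, 5, 2), (7, 8, 4), (8, 3, 1), (9, 1, 0)]


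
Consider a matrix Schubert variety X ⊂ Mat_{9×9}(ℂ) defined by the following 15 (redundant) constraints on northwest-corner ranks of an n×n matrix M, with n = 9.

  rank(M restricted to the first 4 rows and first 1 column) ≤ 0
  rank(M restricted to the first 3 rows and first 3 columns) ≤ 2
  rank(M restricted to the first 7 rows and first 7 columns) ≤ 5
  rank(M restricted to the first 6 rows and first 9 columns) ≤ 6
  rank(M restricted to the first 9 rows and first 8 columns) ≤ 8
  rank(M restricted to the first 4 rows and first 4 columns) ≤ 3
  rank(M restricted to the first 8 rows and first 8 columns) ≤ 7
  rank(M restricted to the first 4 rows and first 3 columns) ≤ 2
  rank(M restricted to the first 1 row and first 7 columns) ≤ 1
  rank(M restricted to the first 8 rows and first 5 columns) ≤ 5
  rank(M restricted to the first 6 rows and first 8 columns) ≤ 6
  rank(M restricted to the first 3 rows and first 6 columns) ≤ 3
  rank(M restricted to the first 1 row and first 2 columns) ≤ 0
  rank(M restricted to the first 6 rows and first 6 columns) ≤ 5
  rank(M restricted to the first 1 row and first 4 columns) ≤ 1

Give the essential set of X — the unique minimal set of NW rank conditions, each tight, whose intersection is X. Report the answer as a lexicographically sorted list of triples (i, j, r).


Recovering R(i,j) via the rank-extension bound from the 15 conditions:

  0, 0, 1, 1, 1, 1, 1, 1, 1
  0, 1, 2, 2, 2, 2, 2, 2, 2
  0, 1, 2, 3, 3, 3, 3, 3, 3
  0, 1, 2, 3, 4, 4, 4, 4, 4
  1, 2, 3, 4, 5, 5, 5, 5, 5
  1, 2, 3, 4, 5, 5, 5, 6, 6
  1, 2, 3, 4, 5, 5, 5, 6, 7
  1, 2, 3, 4, 5, 6, 6, 7, 8
  1, 2, 3, 4, 5, 6, 7, 8, 9

the unique w with this rank table is (3, 2, 4, 5, 1, 8, 9, 6, 7).

Rothe diagram D(w) (9 cells), 3 SE-corners (essential conditions):

[(1, 2, 0), (4, 1, 0), (7, 7, 5)]


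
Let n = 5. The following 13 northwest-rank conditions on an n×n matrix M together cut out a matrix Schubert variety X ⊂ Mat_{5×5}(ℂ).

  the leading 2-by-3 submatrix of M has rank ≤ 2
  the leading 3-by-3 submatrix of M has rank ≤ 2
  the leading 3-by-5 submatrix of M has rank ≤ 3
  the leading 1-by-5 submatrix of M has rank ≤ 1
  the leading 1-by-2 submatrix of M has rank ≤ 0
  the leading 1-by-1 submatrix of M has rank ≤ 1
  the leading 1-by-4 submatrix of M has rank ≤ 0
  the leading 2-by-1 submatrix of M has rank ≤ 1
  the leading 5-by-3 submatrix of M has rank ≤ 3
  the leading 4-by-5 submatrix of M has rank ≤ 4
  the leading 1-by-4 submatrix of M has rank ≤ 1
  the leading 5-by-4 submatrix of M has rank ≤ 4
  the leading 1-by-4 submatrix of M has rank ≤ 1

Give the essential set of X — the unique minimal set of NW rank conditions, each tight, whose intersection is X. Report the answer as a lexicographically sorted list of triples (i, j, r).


Rank table r_w(5×5) implied by the 13 constraints:

  R[1]: 0 0 0 0 1
  R[2]: 1 1 1 1 2
  R[3]: 1 2 2 2 3
  R[4]: 1 2 3 3 4
  R[5]: 1 2 3 4 5

giving w = (5, 1, 2, 3, 4) via Δ²R.

D(w) has 4 cells with 1 SE-corner; essential set:

[(1, 4, 0)]


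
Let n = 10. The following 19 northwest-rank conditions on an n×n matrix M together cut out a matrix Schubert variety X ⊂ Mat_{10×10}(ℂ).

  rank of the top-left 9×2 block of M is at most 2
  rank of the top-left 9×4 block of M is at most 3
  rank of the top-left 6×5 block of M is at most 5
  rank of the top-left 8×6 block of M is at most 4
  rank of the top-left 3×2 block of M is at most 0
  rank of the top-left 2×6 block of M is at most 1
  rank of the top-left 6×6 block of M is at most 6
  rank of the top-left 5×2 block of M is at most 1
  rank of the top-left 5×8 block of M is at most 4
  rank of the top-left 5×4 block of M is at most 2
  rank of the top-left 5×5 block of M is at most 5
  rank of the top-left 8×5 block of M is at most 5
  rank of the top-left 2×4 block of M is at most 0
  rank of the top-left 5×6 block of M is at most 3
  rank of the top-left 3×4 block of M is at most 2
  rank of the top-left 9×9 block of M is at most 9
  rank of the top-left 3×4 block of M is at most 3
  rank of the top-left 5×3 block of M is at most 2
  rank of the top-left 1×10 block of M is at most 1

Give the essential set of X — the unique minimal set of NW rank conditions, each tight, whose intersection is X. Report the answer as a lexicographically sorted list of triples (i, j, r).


Computing R[i][j] = min implied NW-rank bound (n=10, 19 conditions):

  i=1: 0  0  0  0  1  1  1  1  1  1
  i=2: 0  0  0  0  1  1  2  2  2  2
  i=3: 0  0  1  1  2  2  3  3  3  3
  i=4: 1  1  2  2  3  3  4  4  4  4
  i=5: 1  1  2  2  3  3  4  4  5  5
  i=6: 1  2  3  3  4  4  5  5  6  6
  i=7: 1  2  3  3  4  4  5  6  7  7
  i=8: 1  2  3  3  4  4  5  6  7  8
  i=9: 1  2  3  3  4  5  6  7  8  9
  i=10: 1  2  3  4  5  6  7  8  9  10

second differences of R give the permutation w = (5, 7, 3, 1, 9, 2, 8, 10, 6, 4).

ℓ(w)=20; the 9 essential cells (i,j,r):

[(2, 4, 0), (2, 6, 1), (3, 2, 0), (5, 2, 1), (5, 4, 2), (5, 6, 3), (5, 8, 4), (8, 6, 4), (9, 4, 3)]
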